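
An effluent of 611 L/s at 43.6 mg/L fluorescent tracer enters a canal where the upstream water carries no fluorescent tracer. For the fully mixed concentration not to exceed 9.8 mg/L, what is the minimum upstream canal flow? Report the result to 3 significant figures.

Set C_mix = 9.8: (Q·0 + 611.0·43.60) / (Q + 611.0) = 9.8
→ Q = 611.0·(43.60 − 9.8)/(9.8 − 0) = 2107 L/s.

2110 L/s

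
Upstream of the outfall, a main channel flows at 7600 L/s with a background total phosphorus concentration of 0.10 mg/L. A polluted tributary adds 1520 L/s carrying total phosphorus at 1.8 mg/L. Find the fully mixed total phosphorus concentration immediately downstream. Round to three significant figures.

0.383 mg/L

Mass balance: C = (7600·0.1000 + 1520·1.800) / 9120 = 3496/9120 = 0.3833 mg/L.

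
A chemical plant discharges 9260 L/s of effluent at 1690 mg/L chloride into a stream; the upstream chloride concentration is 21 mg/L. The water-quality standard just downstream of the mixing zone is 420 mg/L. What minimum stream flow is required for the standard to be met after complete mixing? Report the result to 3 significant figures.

Set C_mix = 420: (Q·21.00 + 9260·1690) / (Q + 9260) = 420
→ Q = 9260·(1690 − 420)/(420 − 21.00) = 29470 L/s.

29500 L/s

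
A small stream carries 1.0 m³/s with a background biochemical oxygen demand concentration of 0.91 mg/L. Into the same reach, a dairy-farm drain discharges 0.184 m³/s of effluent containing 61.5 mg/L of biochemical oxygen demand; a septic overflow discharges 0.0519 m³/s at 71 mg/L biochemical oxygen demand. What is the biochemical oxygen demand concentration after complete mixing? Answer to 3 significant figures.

12.9 mg/L

After mixing, C = (1.000·0.9100 + 0.1840·61.50 + 0.05190·71.00) / 1.236 = 15.91/1.236 = 12.87 mg/L.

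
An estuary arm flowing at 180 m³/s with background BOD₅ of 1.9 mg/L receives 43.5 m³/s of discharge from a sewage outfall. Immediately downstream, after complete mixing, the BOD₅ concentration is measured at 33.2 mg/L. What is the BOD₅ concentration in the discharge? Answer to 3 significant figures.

163 mg/L

Mass balance: 180.0·1.900 + 43.50·Cₑ = 223.5·33.20
→ Cₑ = (223.5·33.20 − 180.0·1.900) / 43.50 = 162.7 mg/L.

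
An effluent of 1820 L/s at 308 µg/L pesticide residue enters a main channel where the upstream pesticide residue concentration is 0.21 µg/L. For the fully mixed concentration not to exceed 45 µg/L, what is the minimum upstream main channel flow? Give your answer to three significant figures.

Set C_mix = 45: (Q·0.2100 + 1820·308.0) / (Q + 1820) = 45
→ Q = 1820·(308.0 − 45)/(45 − 0.2100) = 10690 L/s.

10700 L/s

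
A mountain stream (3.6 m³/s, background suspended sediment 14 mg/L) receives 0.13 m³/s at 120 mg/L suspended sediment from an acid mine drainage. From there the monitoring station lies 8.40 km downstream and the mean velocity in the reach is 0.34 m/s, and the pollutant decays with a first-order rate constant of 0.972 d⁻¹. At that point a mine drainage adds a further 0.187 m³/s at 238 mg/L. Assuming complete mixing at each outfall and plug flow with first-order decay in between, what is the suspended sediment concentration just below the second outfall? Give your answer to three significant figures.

24.1 mg/L

Mass balance: C = (3.600·14.00 + 0.1300·120.0) / 3.730 = 66.00/3.730 = 17.69 mg/L; combined flow 3.730 m³/s.
Travel time t = 8.40·1000 / 0.34 = 24710 s = 6.863 h.
Applying C = C₀e^(−kt): 17.69 × 0.7573 = 13.40 mg/L.
At the second outfall, C = (3.730·13.40 + 0.1870·238.0) / (3.730 + 0.1870) = 24.12 mg/L.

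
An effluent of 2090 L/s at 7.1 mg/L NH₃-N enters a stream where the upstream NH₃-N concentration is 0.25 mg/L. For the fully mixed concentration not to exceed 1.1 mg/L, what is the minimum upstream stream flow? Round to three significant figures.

14800 L/s

Set C_mix = 1.1: (Q·0.2500 + 2090·7.100) / (Q + 2090) = 1.1
→ Q = 2090·(7.100 − 1.1)/(1.1 − 0.2500) = 14750 L/s.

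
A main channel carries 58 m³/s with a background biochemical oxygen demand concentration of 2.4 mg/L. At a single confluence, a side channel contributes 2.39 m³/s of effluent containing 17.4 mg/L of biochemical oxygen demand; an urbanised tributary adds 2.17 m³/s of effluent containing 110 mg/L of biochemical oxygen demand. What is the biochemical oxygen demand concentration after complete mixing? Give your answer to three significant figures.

6.71 mg/L

Mass balance: C = (58.00·2.400 + 2.390·17.40 + 2.170·110.0) / 62.56 = 419.5/62.56 = 6.705 mg/L.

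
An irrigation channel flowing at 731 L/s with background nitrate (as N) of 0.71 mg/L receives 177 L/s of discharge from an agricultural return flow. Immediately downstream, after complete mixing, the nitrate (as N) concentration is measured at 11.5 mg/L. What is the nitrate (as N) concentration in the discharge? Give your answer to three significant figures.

56.1 mg/L

Mass balance: 731.0·0.7100 + 177.0·Cₑ = 908.0·11.50
→ Cₑ = (908.0·11.50 − 731.0·0.7100) / 177.0 = 56.06 mg/L.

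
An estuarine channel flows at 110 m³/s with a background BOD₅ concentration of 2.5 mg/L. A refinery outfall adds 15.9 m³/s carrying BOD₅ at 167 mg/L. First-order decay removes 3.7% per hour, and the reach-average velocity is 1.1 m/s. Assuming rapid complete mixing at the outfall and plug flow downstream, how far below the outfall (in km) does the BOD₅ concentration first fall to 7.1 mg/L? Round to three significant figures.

125 km

Conservation of mass: C = (110.0·2.500 + 15.90·167.0) / 125.9 = 2930/125.9 = 23.27 mg/L.
3.7%/h lost → k = −ln(1 − 0.037) = 0.03770 h⁻¹.
Set 23.27·exp(−k·t) = 7.1 → t = ln(23.27/7.1)/k = 113400 s = 31.49 h.
Distance = v·t = 1.1·113400 = 124700 m = 124.7 km.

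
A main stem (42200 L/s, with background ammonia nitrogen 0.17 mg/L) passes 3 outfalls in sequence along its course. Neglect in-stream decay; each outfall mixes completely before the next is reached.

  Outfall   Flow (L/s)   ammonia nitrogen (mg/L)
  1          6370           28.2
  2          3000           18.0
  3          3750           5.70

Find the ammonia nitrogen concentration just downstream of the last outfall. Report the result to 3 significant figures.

After outfall 1: Q = 42200 + 6370 = 48570 L/s; C = (42200·0.1700 + 6370·28.20)/48570 = 3.846 mg/L.
After outfall 2: Q = 48570 + 3000 = 51570 L/s; C = (48570·3.846 + 3000·18.00)/51570 = 4.670 mg/L.
After outfall 3: Q = 51570 + 3750 = 55320 L/s; C = (51570·4.670 + 3750·5.700)/55320 = 4.739 mg/L.

4.74 mg/L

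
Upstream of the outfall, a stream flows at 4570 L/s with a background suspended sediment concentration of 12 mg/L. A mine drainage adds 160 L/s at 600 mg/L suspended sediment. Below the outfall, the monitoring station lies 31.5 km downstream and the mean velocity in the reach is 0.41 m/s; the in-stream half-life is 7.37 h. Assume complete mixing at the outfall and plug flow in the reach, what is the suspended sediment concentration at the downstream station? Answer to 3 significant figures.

Mixed concentration C = ΣQC/ΣQ = (4570·12.00 + 160.0·600.0) / 4730 = 150800/4730 = 31.89 mg/L.
Travel time t = 31.5·1000 / 0.41 = 76830 s = 21.34 h.
Half-life 7.37 h → k = ln 2 / 7.37 = 0.09405 h⁻¹ = 2.257 d⁻¹.
After decay, C = 31.89 × e^(−kt) = 31.89 × 0.1344 = 4.285 mg/L.

4.29 mg/L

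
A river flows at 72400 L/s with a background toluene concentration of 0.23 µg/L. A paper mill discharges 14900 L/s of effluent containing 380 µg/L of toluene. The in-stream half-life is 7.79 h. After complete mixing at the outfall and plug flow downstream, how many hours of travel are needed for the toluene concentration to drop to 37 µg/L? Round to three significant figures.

6.34 h

After mixing, C = (72400·0.2300 + 14900·380.0) / 87300 = 5679000/87300 = 65.05 µg/L.
Half-life 7.79 h → k = ln 2 / 7.79 = 0.08898 h⁻¹ = 2.135 d⁻¹.
65.05·exp(−k·t) = 37 → t = ln(65.05/37)/k = 22830 s = 6.341 h.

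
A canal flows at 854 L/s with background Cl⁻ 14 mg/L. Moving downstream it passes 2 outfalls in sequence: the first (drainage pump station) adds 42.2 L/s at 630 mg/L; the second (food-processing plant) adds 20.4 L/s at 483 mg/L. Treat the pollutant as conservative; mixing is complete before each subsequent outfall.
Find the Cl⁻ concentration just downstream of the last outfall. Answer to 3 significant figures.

52.8 mg/L

After outfall 1: Q = 854.0 + 42.20 = 896.2 L/s; C = (854.0·14.00 + 42.20·630.0)/896.2 = 43.01 mg/L.
After outfall 2: Q = 896.2 + 20.40 = 916.6 L/s; C = (896.2·43.01 + 20.40·483.0)/916.6 = 52.80 mg/L.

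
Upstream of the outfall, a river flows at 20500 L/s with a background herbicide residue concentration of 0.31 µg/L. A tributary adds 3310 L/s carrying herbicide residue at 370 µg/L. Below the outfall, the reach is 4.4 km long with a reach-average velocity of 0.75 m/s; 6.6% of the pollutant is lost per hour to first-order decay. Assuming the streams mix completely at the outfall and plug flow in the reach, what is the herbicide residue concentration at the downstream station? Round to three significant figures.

46.3 µg/L

Mass balance: C = (20500·0.3100 + 3310·370.0) / 23810 = 1231000/23810 = 51.70 µg/L.
Travel time t = 4.4·1000 / 0.75 = 5867 s = 1.630 h.
6.6%/h lost → k = −ln(1 − 0.066) = 0.06828 h⁻¹.
First-order decay: C = 51.70·exp(−k·t) = 51.70·0.8947 = 46.26 µg/L.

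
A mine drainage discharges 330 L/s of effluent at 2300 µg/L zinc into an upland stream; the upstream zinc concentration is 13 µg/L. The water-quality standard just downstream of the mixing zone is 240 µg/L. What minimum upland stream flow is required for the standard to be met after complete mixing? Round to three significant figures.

2990 L/s

Set C_mix = 240: (Q·13.00 + 330.0·2300) / (Q + 330.0) = 240
→ Q = 330.0·(2300 − 240)/(240 − 13.00) = 2995 L/s.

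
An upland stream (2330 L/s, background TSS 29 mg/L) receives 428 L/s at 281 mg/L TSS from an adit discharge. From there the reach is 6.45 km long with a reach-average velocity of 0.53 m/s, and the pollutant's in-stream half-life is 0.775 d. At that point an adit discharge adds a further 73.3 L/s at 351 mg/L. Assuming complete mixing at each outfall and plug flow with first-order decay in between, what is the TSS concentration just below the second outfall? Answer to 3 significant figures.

67.6 mg/L

Mixed concentration C = ΣQC/ΣQ = (2330·29.00 + 428.0·281.0) / 2758 = 187800/2758 = 68.11 mg/L; combined flow 2758 L/s.
Travel time t = 6.45·1000 / 0.53 = 12170 s = 3.381 h.
Half-life 0.775 d → k = ln 2 / 0.775 = 0.8944 d⁻¹.
Decay over the reach: 68.11·exp(−kt) = 68.11·0.8816 = 60.05 mg/L.
At the second outfall, C = (2758·60.05 + 73.30·351.0) / (2758 + 73.30) = 67.58 mg/L.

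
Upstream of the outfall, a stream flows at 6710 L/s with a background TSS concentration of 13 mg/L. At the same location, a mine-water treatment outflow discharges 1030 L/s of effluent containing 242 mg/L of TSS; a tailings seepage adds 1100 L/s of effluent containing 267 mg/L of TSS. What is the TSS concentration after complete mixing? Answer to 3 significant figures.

Mixed concentration C = ΣQC/ΣQ = (6710·13.00 + 1030·242.0 + 1100·267.0) / 8840 = 630200/8840 = 71.29 mg/L.

71.3 mg/L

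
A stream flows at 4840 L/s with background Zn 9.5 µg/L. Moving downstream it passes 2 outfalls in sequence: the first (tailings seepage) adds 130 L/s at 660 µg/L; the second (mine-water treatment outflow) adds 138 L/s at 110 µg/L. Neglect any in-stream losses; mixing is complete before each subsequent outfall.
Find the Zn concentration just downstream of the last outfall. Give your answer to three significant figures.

28.8 µg/L

Outfall 1: combined Q = 4970 L/s; C = (4840·9.500 + 130.0·660.0)/4970 = 26.52 µg/L.
Outfall 2: combined Q = 5108 L/s; C = (4970·26.52 + 138.0·110.0)/5108 = 28.77 µg/L.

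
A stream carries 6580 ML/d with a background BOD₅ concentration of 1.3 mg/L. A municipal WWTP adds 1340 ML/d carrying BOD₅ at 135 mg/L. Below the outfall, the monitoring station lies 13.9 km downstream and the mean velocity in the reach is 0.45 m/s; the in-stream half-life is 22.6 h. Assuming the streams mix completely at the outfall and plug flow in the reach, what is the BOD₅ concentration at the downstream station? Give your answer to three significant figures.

18.4 mg/L

Mixed concentration C = ΣQC/ΣQ = (6580·1.300 + 1340·135.0) / 7920 = 189500/7920 = 23.92 mg/L.
Travel time t = 13.9·1000 / 0.45 = 30890 s = 8.580 h.
Half-life 22.6 h → k = ln 2 / 22.6 = 0.03067 h⁻¹ = 0.7361 d⁻¹.
Decay over the reach: 23.92·exp(−kt) = 23.92·0.7686 = 18.39 mg/L.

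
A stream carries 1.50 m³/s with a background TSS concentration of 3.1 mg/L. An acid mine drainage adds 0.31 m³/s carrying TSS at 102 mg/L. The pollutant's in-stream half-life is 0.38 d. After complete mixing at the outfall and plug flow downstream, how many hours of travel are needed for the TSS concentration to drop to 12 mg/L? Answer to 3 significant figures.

6.75 h

Flow-weighted average: C = (1.500·3.100 + 0.3100·102.0) / 1.810 = 36.27/1.810 = 20.04 mg/L.
Half-life 0.38 d → k = ln 2 / 0.38 = 1.824 d⁻¹.
20.04·exp(−k·t) = 12 → t = ln(20.04/12)/k = 24290 s = 6.747 h.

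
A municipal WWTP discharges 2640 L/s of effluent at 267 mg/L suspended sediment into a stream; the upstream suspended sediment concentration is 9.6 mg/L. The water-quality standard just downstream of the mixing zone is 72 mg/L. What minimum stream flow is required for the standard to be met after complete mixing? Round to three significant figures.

Set C_mix = 72: (Q·9.600 + 2640·267.0) / (Q + 2640) = 72
→ Q = 2640·(267.0 − 72)/(72 − 9.600) = 8250 L/s.

8250 L/s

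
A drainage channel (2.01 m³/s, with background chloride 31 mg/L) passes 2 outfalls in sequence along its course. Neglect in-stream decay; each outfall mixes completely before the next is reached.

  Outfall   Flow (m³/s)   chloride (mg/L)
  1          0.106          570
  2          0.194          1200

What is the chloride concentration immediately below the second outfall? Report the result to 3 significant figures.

154 mg/L

Below outfall 1: Q → 2.116 m³/s, C = (2.010·31.00 + 0.1060·570.0)/2.116 = 58.00 mg/L.
Below outfall 2: Q → 2.310 m³/s, C = (2.116·58.00 + 0.1940·1200)/2.310 = 153.9 mg/L.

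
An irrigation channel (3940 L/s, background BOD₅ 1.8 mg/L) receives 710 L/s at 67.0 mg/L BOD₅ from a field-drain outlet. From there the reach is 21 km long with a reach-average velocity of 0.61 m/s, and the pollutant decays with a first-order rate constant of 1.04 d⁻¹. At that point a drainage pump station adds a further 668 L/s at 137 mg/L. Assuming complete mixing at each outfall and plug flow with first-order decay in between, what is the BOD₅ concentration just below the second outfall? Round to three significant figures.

24.0 mg/L

Flow-weighted average: C = (3940·1.800 + 710.0·67.00) / 4650 = 54660/4650 = 11.76 mg/L; combined flow 4650 L/s.
Travel time t = 21·1000 / 0.61 = 34430 s = 9.563 h.
After decay, C = 11.76 × e^(−kt) = 11.76 × 0.6607 = 7.767 mg/L.
Second outfall: C = (4650·7.767 + 668.0·137.0)/5318 = 24.00 mg/L.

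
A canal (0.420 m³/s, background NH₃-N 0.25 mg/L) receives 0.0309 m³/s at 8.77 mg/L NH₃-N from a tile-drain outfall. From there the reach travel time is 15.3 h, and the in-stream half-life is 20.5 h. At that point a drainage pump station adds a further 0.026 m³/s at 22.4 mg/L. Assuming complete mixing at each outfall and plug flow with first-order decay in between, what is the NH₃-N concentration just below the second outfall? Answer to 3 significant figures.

Mass balance: C = (0.4200·0.2500 + 0.03090·8.770) / 0.4509 = 0.3760/0.4509 = 0.8339 mg/L; combined flow 0.4509 m³/s.
Half-life 20.5 h → k = ln 2 / 20.5 = 0.03381 h⁻¹ = 0.8115 d⁻¹.
After decay, C = 0.8339 × e^(−kt) = 0.8339 × 0.5961 = 0.4971 mg/L.
At the second outfall, C = (0.4509·0.4971 + 0.02600·22.40) / (0.4509 + 0.02600) = 1.691 mg/L.

1.69 mg/L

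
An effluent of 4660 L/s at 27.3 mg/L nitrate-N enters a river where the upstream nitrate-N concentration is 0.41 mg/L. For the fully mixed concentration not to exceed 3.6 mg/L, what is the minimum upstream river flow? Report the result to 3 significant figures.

34600 L/s

Set C_mix = 3.6: (Q·0.4100 + 4660·27.30) / (Q + 4660) = 3.6
→ Q = 4660·(27.30 − 3.6)/(3.6 − 0.4100) = 34620 L/s.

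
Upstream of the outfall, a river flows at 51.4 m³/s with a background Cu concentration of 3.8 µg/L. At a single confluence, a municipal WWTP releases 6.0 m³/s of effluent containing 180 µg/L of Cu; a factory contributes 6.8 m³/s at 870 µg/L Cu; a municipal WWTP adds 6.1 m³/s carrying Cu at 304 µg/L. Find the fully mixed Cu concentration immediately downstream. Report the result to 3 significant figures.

Flow-weighted average: C = (51.40·3.800 + 6.000·180.0 + 6.800·870.0 + 6.100·304.0) / 70.30 = 9046/70.30 = 128.7 µg/L.

129 µg/L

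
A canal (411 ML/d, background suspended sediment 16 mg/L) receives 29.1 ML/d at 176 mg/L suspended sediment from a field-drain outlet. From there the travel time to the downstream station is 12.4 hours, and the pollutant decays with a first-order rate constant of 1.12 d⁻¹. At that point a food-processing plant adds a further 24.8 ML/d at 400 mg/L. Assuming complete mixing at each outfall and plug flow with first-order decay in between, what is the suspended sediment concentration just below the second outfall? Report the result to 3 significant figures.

35.4 mg/L

After mixing, C = (411.0·16.00 + 29.10·176.0) / 440.1 = 11700/440.1 = 26.58 mg/L; combined flow 440.1 ML/d.
Applying C = C₀e^(−kt): 26.58 × 0.5606 = 14.90 mg/L.
Second outfall: C = (440.1·14.90 + 24.80·400.0)/464.9 = 35.44 mg/L.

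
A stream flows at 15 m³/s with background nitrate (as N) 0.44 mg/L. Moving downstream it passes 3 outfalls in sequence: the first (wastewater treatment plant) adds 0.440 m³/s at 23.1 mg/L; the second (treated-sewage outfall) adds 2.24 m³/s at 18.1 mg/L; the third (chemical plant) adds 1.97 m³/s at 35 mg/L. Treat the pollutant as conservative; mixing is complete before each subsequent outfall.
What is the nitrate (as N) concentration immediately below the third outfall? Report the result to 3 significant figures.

Outfall 1: combined Q = 15.44 m³/s; C = (15.00·0.4400 + 0.4400·23.10)/15.44 = 1.086 mg/L.
Outfall 2: combined Q = 17.68 m³/s; C = (15.44·1.086 + 2.240·18.10)/17.68 = 3.241 mg/L.
Outfall 3: combined Q = 19.65 m³/s; C = (17.68·3.241 + 1.970·35.00)/19.65 = 6.425 mg/L.

6.43 mg/L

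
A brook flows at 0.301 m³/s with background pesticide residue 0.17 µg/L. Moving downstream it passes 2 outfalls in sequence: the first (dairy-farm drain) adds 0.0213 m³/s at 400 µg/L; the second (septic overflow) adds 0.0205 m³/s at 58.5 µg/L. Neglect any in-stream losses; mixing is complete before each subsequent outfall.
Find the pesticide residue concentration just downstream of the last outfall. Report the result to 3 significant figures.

28.5 µg/L

Outfall 1: combined Q = 0.3223 m³/s; C = (0.3010·0.1700 + 0.02130·400.0)/0.3223 = 26.59 µg/L.
Outfall 2: combined Q = 0.3428 m³/s; C = (0.3223·26.59 + 0.02050·58.50)/0.3428 = 28.50 µg/L.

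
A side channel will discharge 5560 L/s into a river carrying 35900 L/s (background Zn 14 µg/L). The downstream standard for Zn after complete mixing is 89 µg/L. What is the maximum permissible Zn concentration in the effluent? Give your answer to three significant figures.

573 µg/L

At the limit, (Qr·Cr + Qe·Cₑ)/(Qr + Qe) = 89:
Cₑ = (41460·89 − 35900·14.00) / 5560 = 573.3 µg/L.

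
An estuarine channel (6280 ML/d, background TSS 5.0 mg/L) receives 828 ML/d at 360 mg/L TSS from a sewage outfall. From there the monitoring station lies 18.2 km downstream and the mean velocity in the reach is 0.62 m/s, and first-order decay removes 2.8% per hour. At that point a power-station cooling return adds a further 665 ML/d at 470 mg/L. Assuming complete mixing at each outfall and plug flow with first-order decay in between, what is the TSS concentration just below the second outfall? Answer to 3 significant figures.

73.8 mg/L

Mass balance: C = (6280·5.000 + 828.0·360.0) / 7108 = 329500/7108 = 46.35 mg/L; combined flow 7108 ML/d.
Travel time t = 18.2·1000 / 0.62 = 29350 s = 8.154 h.
2.8%/h lost → k = −ln(1 − 0.028) = 0.02840 h⁻¹.
Decay over the reach: 46.35·exp(−kt) = 46.35·0.7933 = 36.77 mg/L.
Second outfall: C = (7108·36.77 + 665.0·470.0)/7773 = 73.84 mg/L.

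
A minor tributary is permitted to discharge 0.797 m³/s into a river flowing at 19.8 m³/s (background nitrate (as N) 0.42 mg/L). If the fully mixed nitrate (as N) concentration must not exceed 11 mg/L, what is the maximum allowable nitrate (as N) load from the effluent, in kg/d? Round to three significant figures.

Mass balance at the limit: 19.80·0.4200 + 0.7970·Cₑ = 20.60·11 → Cₑ = 273.8 mg/L.
Load = 0.7970 m³/s × 273.8 g/m³ × 86 400 s/d = 18860 kg/d.

18900 kg/d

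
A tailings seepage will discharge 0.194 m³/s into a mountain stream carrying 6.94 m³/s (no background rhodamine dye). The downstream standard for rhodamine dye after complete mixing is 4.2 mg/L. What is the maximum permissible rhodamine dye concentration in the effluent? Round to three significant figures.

154 mg/L

At the limit, (Qr·Cr + Qe·Cₑ)/(Qr + Qe) = 4.2:
Cₑ = (7.134·4.2 − 6.940·0) / 0.1940 = 154.4 mg/L.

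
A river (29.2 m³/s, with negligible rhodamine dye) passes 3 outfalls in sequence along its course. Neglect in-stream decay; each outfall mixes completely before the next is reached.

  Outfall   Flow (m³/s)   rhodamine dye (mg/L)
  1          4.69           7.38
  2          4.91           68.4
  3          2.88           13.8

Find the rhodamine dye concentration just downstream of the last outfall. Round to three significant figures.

9.84 mg/L

Below outfall 1: Q → 33.89 m³/s, C = (29.20·0 + 4.690·7.380)/33.89 = 1.021 mg/L.
Below outfall 2: Q → 38.80 m³/s, C = (33.89·1.021 + 4.910·68.40)/38.80 = 9.548 mg/L.
Below outfall 3: Q → 41.68 m³/s, C = (38.80·9.548 + 2.880·13.80)/41.68 = 9.842 mg/L.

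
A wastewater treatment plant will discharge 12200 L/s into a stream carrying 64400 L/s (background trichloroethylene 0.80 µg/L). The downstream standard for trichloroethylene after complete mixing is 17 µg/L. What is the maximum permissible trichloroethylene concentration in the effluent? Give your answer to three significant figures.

At the limit, (Qr·Cr + Qe·Cₑ)/(Qr + Qe) = 17:
Cₑ = (76600·17 − 64400·0.8000) / 12200 = 102.5 µg/L.

103 µg/L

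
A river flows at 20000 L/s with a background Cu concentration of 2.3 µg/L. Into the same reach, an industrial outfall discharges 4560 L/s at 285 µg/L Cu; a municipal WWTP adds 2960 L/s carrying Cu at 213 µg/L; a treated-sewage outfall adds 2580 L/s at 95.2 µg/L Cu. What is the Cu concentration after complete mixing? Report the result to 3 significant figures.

73.8 µg/L

After mixing, C = (20000·2.300 + 4560·285.0 + 2960·213.0 + 2580·95.20) / 30100 = 2222000/30100 = 73.81 µg/L.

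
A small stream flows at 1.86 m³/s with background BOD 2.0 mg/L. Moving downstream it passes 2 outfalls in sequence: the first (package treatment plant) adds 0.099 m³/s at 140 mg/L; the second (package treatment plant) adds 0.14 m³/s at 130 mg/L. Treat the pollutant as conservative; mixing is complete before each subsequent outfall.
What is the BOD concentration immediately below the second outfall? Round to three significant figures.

After outfall 1: Q = 1.860 + 0.09900 = 1.959 m³/s; C = (1.860·2.000 + 0.09900·140.0)/1.959 = 8.974 mg/L.
After outfall 2: Q = 1.959 + 0.1400 = 2.099 m³/s; C = (1.959·8.974 + 0.1400·130.0)/2.099 = 17.05 mg/L.

17.0 mg/L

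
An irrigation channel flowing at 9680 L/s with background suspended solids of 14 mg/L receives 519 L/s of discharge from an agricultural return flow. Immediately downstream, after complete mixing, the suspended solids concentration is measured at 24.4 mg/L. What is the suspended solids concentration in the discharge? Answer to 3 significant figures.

218 mg/L

Mass balance: 9680·14.00 + 519.0·Cₑ = 10200·24.40
→ Cₑ = (10200·24.40 − 9680·14.00) / 519.0 = 218.4 mg/L.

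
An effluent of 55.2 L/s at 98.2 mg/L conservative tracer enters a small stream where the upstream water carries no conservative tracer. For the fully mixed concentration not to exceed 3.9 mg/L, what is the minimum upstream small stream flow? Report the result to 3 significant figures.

1330 L/s

Set C_mix = 3.9: (Q·0 + 55.20·98.20) / (Q + 55.20) = 3.9
→ Q = 55.20·(98.20 − 3.9)/(3.9 − 0) = 1335 L/s.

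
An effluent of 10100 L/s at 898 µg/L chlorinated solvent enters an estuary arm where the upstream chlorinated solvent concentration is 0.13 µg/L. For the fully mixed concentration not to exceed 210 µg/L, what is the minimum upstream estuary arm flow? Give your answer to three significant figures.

33100 L/s

Set C_mix = 210: (Q·0.1300 + 10100·898.0) / (Q + 10100) = 210
→ Q = 10100·(898.0 − 210)/(210 − 0.1300) = 33110 L/s.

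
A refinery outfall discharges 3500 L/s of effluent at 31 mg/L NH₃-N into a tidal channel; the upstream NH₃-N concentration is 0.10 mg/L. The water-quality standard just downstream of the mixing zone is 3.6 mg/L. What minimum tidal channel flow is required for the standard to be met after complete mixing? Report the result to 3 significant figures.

Set C_mix = 3.6: (Q·0.1000 + 3500·31.00) / (Q + 3500) = 3.6
→ Q = 3500·(31.00 − 3.6)/(3.6 − 0.1000) = 27400 L/s.

27400 L/s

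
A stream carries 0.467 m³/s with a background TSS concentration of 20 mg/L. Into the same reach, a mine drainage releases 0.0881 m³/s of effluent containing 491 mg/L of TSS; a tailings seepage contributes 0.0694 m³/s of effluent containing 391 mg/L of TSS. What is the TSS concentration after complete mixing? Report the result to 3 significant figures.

After mixing, C = (0.4670·20.00 + 0.08810·491.0 + 0.06940·391.0) / 0.6245 = 79.73/0.6245 = 127.7 mg/L.

128 mg/L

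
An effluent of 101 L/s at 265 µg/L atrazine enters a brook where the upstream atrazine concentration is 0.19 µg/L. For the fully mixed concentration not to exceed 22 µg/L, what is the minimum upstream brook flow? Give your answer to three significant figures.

Set C_mix = 22: (Q·0.1900 + 101.0·265.0) / (Q + 101.0) = 22
→ Q = 101.0·(265.0 − 22)/(22 − 0.1900) = 1125 L/s.

1130 L/s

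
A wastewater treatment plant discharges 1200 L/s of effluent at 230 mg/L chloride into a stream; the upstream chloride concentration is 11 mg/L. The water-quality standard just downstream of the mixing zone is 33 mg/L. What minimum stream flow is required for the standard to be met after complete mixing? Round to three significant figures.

Set C_mix = 33: (Q·11.00 + 1200·230.0) / (Q + 1200) = 33
→ Q = 1200·(230.0 − 33)/(33 − 11.00) = 10750 L/s.

10700 L/s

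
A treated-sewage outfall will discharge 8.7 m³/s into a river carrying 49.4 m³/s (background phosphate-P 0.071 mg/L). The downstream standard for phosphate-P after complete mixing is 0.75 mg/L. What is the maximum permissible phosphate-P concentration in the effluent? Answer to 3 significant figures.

At the limit, (Qr·Cr + Qe·Cₑ)/(Qr + Qe) = 0.75:
Cₑ = (58.10·0.75 − 49.40·0.07100) / 8.700 = 4.605 mg/L.

4.61 mg/L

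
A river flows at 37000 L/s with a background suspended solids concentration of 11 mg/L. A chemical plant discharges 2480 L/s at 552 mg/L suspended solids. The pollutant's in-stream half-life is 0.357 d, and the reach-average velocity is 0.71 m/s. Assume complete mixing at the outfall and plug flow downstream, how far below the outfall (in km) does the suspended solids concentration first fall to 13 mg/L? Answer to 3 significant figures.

Flow-weighted average: C = (37000·11.00 + 2480·552.0) / 39480 = 1776000/39480 = 44.98 mg/L.
Half-life 0.357 d → k = ln 2 / 0.357 = 1.942 d⁻¹.
Set 44.98·exp(−k·t) = 13 → t = ln(44.98/13)/k = 55240 s = 15.34 h.
Distance = v·t = 0.71·55240 = 39220 m = 39.22 km.

39.2 km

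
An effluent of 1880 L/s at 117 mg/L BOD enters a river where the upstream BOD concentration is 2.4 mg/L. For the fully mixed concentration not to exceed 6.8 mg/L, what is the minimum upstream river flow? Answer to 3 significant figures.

47100 L/s

Set C_mix = 6.8: (Q·2.400 + 1880·117.0) / (Q + 1880) = 6.8
→ Q = 1880·(117.0 − 6.8)/(6.8 − 2.400) = 47090 L/s.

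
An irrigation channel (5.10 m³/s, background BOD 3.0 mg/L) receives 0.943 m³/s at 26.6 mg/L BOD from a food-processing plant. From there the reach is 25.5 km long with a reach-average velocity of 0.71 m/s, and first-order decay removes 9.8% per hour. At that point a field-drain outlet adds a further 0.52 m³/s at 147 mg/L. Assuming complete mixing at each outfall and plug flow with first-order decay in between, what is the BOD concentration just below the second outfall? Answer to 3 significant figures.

Mixed concentration C = ΣQC/ΣQ = (5.100·3.000 + 0.9430·26.60) / 6.043 = 40.38/6.043 = 6.683 mg/L; combined flow 6.043 m³/s.
Travel time t = 25.5·1000 / 0.71 = 35920 s = 9.977 h.
9.8%/h lost → k = −ln(1 − 0.098) = 0.1031 h⁻¹.
Decay over the reach: 6.683·exp(−kt) = 6.683·0.3574 = 2.388 mg/L.
At the second outfall, C = (6.043·2.388 + 0.5200·147.0) / (6.043 + 0.5200) = 13.85 mg/L.

13.8 mg/L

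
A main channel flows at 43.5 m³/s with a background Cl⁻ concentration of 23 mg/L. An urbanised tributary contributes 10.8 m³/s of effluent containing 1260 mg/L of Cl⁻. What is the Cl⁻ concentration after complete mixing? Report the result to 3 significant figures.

269 mg/L

Mass balance: C = (43.50·23.00 + 10.80·1260) / 54.30 = 14610/54.30 = 269.0 mg/L.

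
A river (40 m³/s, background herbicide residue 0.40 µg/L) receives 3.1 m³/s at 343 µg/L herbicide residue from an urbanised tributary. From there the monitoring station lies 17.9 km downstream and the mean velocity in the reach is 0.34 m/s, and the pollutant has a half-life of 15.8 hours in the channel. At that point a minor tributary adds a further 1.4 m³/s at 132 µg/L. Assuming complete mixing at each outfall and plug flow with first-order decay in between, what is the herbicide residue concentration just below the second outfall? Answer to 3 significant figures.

Flow-weighted average: C = (40.00·0.4000 + 3.100·343.0) / 43.10 = 1079/43.10 = 25.04 µg/L; combined flow 43.10 m³/s.
Travel time t = 17.9·1000 / 0.34 = 52650 s = 14.62 h.
Half-life 15.8 h → k = ln 2 / 15.8 = 0.04387 h⁻¹ = 1.053 d⁻¹.
Applying C = C₀e^(−kt): 25.04 × 0.5265 = 13.18 µg/L.
At the second outfall, C = (43.10·13.18 + 1.400·132.0) / (43.10 + 1.400) = 16.92 µg/L.

16.9 µg/L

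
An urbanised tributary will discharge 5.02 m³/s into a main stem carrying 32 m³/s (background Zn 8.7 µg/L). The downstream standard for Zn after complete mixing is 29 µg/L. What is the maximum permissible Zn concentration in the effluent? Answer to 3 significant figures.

At the limit, (Qr·Cr + Qe·Cₑ)/(Qr + Qe) = 29:
Cₑ = (37.02·29 − 32.00·8.700) / 5.020 = 158.4 µg/L.

158 µg/L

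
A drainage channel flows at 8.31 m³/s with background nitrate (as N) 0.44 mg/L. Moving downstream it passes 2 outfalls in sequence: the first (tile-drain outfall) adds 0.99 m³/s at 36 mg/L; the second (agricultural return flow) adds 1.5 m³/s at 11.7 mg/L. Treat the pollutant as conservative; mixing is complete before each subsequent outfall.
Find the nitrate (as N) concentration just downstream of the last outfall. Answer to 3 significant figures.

Outfall 1: combined Q = 9.300 m³/s; C = (8.310·0.4400 + 0.9900·36.00)/9.300 = 4.225 mg/L.
Outfall 2: combined Q = 10.80 m³/s; C = (9.300·4.225 + 1.500·11.70)/10.80 = 5.264 mg/L.

5.26 mg/L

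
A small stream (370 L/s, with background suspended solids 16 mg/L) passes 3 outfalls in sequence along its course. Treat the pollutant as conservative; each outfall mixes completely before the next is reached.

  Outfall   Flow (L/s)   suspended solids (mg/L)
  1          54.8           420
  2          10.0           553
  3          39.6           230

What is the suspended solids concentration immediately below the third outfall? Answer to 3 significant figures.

91.9 mg/L

Outfall 1: combined Q = 424.8 L/s; C = (370.0·16.00 + 54.80·420.0)/424.8 = 68.12 mg/L.
Outfall 2: combined Q = 434.8 L/s; C = (424.8·68.12 + 10.00·553.0)/434.8 = 79.27 mg/L.
Outfall 3: combined Q = 474.4 L/s; C = (434.8·79.27 + 39.60·230.0)/474.4 = 91.85 mg/L.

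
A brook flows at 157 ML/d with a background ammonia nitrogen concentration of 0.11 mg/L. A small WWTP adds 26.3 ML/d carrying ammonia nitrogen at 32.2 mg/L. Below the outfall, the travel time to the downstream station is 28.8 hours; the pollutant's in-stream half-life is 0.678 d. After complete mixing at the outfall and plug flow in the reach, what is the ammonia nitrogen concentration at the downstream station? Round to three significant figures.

1.38 mg/L

Conservation of mass: C = (157.0·0.1100 + 26.30·32.20) / 183.3 = 864.1/183.3 = 4.714 mg/L.
Half-life 0.678 d → k = ln 2 / 0.678 = 1.022 d⁻¹.
Decay over the reach: 4.714·exp(−kt) = 4.714·0.2932 = 1.382 mg/L.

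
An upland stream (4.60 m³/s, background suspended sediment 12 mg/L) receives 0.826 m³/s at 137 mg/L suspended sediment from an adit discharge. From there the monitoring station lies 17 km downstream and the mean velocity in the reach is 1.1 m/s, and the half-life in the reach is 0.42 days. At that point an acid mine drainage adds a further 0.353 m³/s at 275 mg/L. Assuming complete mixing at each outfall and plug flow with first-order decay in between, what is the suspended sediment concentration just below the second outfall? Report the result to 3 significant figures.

38.5 mg/L

Mixed concentration C = ΣQC/ΣQ = (4.600·12.00 + 0.8260·137.0) / 5.426 = 168.4/5.426 = 31.03 mg/L; combined flow 5.426 m³/s.
Travel time t = 17·1000 / 1.1 = 15450 s = 4.293 h.
Half-life 0.42 d → k = ln 2 / 0.42 = 1.650 d⁻¹.
Applying C = C₀e^(−kt): 31.03 × 0.7444 = 23.10 mg/L.
At the second outfall, C = (5.426·23.10 + 0.3530·275.0) / (5.426 + 0.3530) = 38.48 mg/L.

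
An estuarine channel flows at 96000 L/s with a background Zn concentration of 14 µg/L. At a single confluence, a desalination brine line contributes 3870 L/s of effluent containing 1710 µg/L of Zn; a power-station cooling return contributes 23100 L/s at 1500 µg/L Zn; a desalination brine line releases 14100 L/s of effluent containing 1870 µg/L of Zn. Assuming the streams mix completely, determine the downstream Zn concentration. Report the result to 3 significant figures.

Flow-weighted average: C = (96000·14.00 + 3870·1710 + 23100·1500 + 14100·1870) / 137100 = 68980000/137100 = 503.2 µg/L.

503 µg/L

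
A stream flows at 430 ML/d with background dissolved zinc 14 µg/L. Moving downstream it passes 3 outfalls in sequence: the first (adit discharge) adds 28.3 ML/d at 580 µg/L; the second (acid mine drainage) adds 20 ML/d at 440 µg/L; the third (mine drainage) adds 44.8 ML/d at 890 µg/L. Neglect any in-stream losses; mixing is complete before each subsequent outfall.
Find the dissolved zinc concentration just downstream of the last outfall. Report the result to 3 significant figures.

136 µg/L

Below outfall 1: Q → 458.3 ML/d, C = (430.0·14.00 + 28.30·580.0)/458.3 = 48.95 µg/L.
Below outfall 2: Q → 478.3 ML/d, C = (458.3·48.95 + 20.00·440.0)/478.3 = 65.30 µg/L.
Below outfall 3: Q → 523.1 ML/d, C = (478.3·65.30 + 44.80·890.0)/523.1 = 135.9 µg/L.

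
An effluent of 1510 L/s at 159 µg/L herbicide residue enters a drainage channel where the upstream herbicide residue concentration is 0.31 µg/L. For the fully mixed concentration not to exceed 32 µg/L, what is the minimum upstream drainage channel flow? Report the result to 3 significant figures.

Set C_mix = 32: (Q·0.3100 + 1510·159.0) / (Q + 1510) = 32
→ Q = 1510·(159.0 − 32)/(32 − 0.3100) = 6051 L/s.

6050 L/s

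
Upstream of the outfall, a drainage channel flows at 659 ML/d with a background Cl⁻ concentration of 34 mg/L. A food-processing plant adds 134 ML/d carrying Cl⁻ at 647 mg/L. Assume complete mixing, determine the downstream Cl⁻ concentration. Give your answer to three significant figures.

Flow-weighted average: C = (659.0·34.00 + 134.0·647.0) / 793.0 = 109100/793.0 = 137.6 mg/L.

138 mg/L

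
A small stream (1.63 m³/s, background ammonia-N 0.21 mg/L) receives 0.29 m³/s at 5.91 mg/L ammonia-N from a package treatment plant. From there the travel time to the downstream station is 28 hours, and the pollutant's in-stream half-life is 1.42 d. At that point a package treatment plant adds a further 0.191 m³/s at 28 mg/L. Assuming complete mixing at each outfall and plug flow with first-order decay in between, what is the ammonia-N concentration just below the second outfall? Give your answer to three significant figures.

Mass balance: C = (1.630·0.2100 + 0.2900·5.910) / 1.920 = 2.056/1.920 = 1.071 mg/L; combined flow 1.920 m³/s.
Half-life 1.42 d → k = ln 2 / 1.42 = 0.4881 d⁻¹.
Applying C = C₀e^(−kt): 1.071 × 0.5658 = 0.6060 mg/L.
At the second outfall, C = (1.920·0.6060 + 0.1910·28.00) / (1.920 + 0.1910) = 3.085 mg/L.

3.08 mg/L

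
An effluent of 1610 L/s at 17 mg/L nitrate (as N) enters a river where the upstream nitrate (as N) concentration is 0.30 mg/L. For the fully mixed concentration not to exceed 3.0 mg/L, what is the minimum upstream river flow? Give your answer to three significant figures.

8350 L/s

Set C_mix = 3.0: (Q·0.3000 + 1610·17.00) / (Q + 1610) = 3.0
→ Q = 1610·(17.00 − 3.0)/(3.0 − 0.3000) = 8348 L/s.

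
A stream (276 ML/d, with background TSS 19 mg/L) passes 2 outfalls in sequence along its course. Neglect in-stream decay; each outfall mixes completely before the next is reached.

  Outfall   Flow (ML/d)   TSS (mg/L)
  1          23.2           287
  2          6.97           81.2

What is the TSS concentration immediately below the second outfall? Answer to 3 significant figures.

40.7 mg/L

Outfall 1: combined Q = 299.2 ML/d; C = (276.0·19.00 + 23.20·287.0)/299.2 = 39.78 mg/L.
Outfall 2: combined Q = 306.2 ML/d; C = (299.2·39.78 + 6.970·81.20)/306.2 = 40.72 mg/L.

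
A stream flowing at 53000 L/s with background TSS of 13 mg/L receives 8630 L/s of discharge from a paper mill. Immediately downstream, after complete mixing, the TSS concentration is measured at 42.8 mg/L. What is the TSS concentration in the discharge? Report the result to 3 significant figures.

226 mg/L

Mass balance: 53000·13.00 + 8630·Cₑ = 61630·42.80
→ Cₑ = (61630·42.80 − 53000·13.00) / 8630 = 225.8 mg/L.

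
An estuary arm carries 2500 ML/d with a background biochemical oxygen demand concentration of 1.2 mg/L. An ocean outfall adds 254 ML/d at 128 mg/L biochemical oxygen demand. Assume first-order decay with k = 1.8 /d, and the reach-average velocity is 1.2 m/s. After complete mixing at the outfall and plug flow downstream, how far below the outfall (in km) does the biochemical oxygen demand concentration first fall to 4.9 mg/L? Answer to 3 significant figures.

Flow-weighted average: C = (2500·1.200 + 254.0·128.0) / 2754 = 35510/2754 = 12.89 mg/L.
Set 12.89·exp(−k·t) = 4.9 → t = ln(12.89/4.9)/k = 46440 s = 12.90 h.
Distance = v·t = 1.2·46440 = 55730 m = 55.73 km.

55.7 km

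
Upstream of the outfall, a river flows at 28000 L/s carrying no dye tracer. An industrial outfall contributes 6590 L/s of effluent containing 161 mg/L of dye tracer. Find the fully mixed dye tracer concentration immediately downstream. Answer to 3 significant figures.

30.7 mg/L

Mixed concentration C = ΣQC/ΣQ = (28000·0 + 6590·161.0) / 34590 = 1061000/34590 = 30.67 mg/L.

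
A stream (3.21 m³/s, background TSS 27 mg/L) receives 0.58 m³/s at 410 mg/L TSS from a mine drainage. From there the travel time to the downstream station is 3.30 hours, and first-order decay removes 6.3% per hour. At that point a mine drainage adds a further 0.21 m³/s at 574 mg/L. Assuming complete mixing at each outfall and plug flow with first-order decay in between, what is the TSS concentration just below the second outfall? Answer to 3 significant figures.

95.6 mg/L

Flow-weighted average: C = (3.210·27.00 + 0.5800·410.0) / 3.790 = 324.5/3.790 = 85.61 mg/L; combined flow 3.790 m³/s.
6.3%/h lost → k = −ln(1 − 0.063) = 0.06507 h⁻¹.
First-order decay: C = 85.61·exp(−k·t) = 85.61·0.8068 = 69.07 mg/L.
At the second outfall, C = (3.790·69.07 + 0.2100·574.0) / (3.790 + 0.2100) = 95.58 mg/L.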